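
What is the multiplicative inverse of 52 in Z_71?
Since 71 is prime, by Fermat 52^(-1) ≡ 52^{69} ≡ 56 mod 71. Verify: 52 × 56 = 2912 ≡ 1 mod 71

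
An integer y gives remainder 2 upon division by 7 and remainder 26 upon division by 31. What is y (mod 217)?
M = 7 × 31 = 217. M₁ = 31, y₁ ≡ 5 (mod 7). M₂ = 7, y₂ ≡ 9 (mod 31). y = 2×31×5 + 26×7×9 ≡ 212 (mod 217)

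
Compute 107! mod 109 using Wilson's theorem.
(108)! = (107)! × (108) ≡ -1 mod 109. So (107)! ≡ -1 × (108)^(-1) ≡ (-1)×(-1) = 1 mod 109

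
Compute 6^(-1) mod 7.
Since 7 is prime, by Fermat 6^(-1) ≡ 6^{5} ≡ 6 mod 7. Verify: 6 × 6 = 36 ≡ 1 mod 7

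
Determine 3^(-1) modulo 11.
Since 11 is prime, by Fermat 3^(-1) ≡ 3^{9} ≡ 4 mod 11. Verify: 3 × 4 = 12 ≡ 1 mod 11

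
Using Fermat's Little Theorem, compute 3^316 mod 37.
By Fermat: 3^{36} ≡ 1 mod 37. 316 ≡ 28 mod 36. So 3^{316} ≡ 3^{28} ≡ 34 mod 37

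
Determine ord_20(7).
Powers of 7 mod 20: 7^1≡7, 7^2≡9, 7^3≡3, 7^4≡1. Order = 4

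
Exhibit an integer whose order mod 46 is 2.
45 has order 2 mod 46 since 45^{2} ≡ 1 mod 46 and no smaller power works.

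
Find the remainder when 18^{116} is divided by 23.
By Fermat: 18^{22} ≡ 1 (mod 23). 116 = 5×22 + 6. So 18^{116} ≡ 18^{6} ≡ 8 (mod 23)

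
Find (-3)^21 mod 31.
By repeated squaring mod 31: (-3)^{1}≡28, (-3)^{2}≡9, (-3)^{4}≡19, (-3)^{8}≡20, (-3)^{16}≡28. Then (-3)^{21} = (-3)^{16+4+1} ≡ 28 × 19 × 28 ≡ 16 mod 31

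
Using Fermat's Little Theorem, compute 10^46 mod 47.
By Fermat's Little Theorem, 10^{46} ≡ 1 mod 47 since 47 is prime and gcd(10, 47) = 1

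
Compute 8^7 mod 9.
By repeated squaring (mod 9): 8^{1}≡8, 8^{2}≡1, 8^{4}≡1. Then 8^{7} = 8^{4+2+1} ≡ 1 × 1 × 8 ≡ 8 (mod 9)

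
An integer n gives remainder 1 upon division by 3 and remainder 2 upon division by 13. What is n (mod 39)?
M = 3 × 13 = 39. M₁ = 13, y₁ ≡ 1 (mod 3). M₂ = 3, y₂ ≡ 9 (mod 13). n = 1×13×1 + 2×3×9 ≡ 28 (mod 39)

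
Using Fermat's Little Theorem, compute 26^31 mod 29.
By Fermat: 26^{28} ≡ 1 mod 29. So 26^{31} = 26^{28} · 26^{3} ≡ 26^{3} ≡ 2 mod 29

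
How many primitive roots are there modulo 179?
Number of primitive roots mod 179 = φ(p-1) = φ(178) = 88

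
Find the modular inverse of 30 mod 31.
Since 31 is prime, by Fermat 30^(-1) ≡ 30^{29} ≡ 30 (mod 31). Verify: 30 × 30 = 900 ≡ 1 (mod 31)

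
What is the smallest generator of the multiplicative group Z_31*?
g = 3. For each prime q|30: 3^{15}≡30, 3^{10}≡25, 3^{6}≡16, none ≡ 1, so ord_31(3) = 30 and 3 is a primitive root.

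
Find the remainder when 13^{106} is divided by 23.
By Fermat: 13^{22} ≡ 1 mod 23. 106 = 4×22 + 18. So 13^{106} ≡ 13^{18} ≡ 9 mod 23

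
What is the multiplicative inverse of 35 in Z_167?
Since 167 is prime, by Fermat 35^(-1) ≡ 35^{165} ≡ 105 mod 167. Verify: 35 × 105 = 3675 ≡ 1 mod 167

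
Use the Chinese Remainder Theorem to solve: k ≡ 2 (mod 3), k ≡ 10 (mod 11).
M = 3 × 11 = 33. M₁ = 11, y₁ ≡ 2 (mod 3). M₂ = 3, y₂ ≡ 4 (mod 11). k = 2×11×2 + 10×3×4 ≡ 32 (mod 33)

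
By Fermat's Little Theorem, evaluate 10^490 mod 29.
By Fermat: 10^{28} ≡ 1 (mod 29). 490 ≡ 14 (mod 28). So 10^{490} ≡ 10^{14} ≡ 28 (mod 29)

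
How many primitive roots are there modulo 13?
There are φ(13-1) = φ(12) = 4 primitive roots modulo 13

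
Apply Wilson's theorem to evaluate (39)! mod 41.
(40)! = (39)! × (40) ≡ -1 mod 41. So (39)! ≡ -1 × (40)^(-1) ≡ (-1)×(-1) = 1 mod 41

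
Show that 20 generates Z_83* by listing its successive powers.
20^1, 20^2, ..., 20^{82} mod 83: [20, 68, 32, 59, 18, 28, 62, 78, 66, 75, 6, 37, 76, 26, 22, 25, 2, 40, 53, 64, 35, 36, 56, 41, 73, 49, 67, 12, 74, 69, 52, 44, 50, 4, 80, 23, 45, 70, 72, 29, 82, 63, 15, 51, 24, 65, 55, 21, 5, 17, 8, 77, 46, 7, 57, 61, 58, 81, 43, 30, 19, 48, 47, 27, 42, 10, 34, 16, 71, 9, 14, 31, 39, 33, 79, 3, 60, 38, 13, 11, 54, 1]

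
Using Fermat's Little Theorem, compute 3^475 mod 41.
By Fermat: 3^{40} ≡ 1 mod 41. 475 ≡ 35 mod 40. So 3^{475} ≡ 3^{35} ≡ 27 mod 41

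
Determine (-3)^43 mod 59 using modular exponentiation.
By repeated squaring (mod 59): (-3)^{1}≡56, (-3)^{2}≡9, (-3)^{4}≡22, (-3)^{8}≡12, (-3)^{16}≡26, (-3)^{32}≡27. Then (-3)^{43} = (-3)^{32+8+2+1} ≡ 27 × 12 × 9 × 56 ≡ 43 (mod 59)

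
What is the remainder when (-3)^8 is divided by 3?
By repeated squaring (mod 3): (-3)^{1}≡0, (-3)^{2}≡0, (-3)^{4}≡0, (-3)^{8}≡0. So (-3)^{8} ≡ 0 (mod 3)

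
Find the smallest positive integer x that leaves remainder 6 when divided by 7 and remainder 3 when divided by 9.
M = 7 × 9 = 63. M₁ = 9, y₁ ≡ 4 (mod 7). M₂ = 7, y₂ ≡ 4 (mod 9). x = 6×9×4 + 3×7×4 ≡ 48 (mod 63)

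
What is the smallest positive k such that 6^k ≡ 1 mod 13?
Powers of 6 mod 13: 6^1≡6, 6^2≡10, 6^3≡8, 6^4≡9, 6^5≡2, 6^6≡12, 6^7≡7, 6^8≡3, 6^9≡5, 6^10≡4, 6^11≡11, 6^12≡1. Order = 12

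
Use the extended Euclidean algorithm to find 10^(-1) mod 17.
Extended GCD: 10(-5) + 17(3) = 1. So 10^(-1) ≡ -5 ≡ 12 mod 17. Verify: 10 × 12 = 120 ≡ 1 mod 17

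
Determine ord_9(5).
Powers of 5 mod 9: 5^1≡5, 5^2≡7, 5^3≡8, 5^4≡4, 5^5≡2, 5^6≡1. Order = 6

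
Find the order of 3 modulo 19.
Powers of 3 mod 19: 3^1≡3, 3^2≡9, 3^3≡8, 3^4≡5, 3^5≡15, 3^6≡7, 3^7≡2, 3^8≡6, 3^9≡18, 3^10≡16, 3^11≡10, 3^12≡11, 3^13≡14, 3^14≡4, 3^15≡12, 3^16≡17, 3^17≡13, 3^18≡1. Order = 18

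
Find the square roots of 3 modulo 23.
The square roots of 3 mod 23 are 16 and 7. Verify: 16² = 256 ≡ 3 mod 23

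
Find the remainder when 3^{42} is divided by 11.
By Fermat: 3^{10} ≡ 1 (mod 11). 42 = 4×10 + 2. So 3^{42} ≡ 3^{2} ≡ 9 (mod 11)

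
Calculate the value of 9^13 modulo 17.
By repeated squaring mod 17: 9^{1}≡9, 9^{2}≡13, 9^{4}≡16, 9^{8}≡1. Then 9^{13} = 9^{8+4+1} ≡ 1 × 16 × 9 ≡ 8 mod 17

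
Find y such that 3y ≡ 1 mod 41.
Since 41 is prime, by Fermat 3^(-1) ≡ 3^{39} ≡ 14 mod 41. Verify: 3 × 14 = 42 ≡ 1 mod 41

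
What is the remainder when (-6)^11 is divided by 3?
By repeated squaring mod 3: (-6)^{1}≡0, (-6)^{2}≡0, (-6)^{4}≡0, (-6)^{8}≡0. Then (-6)^{11} = (-6)^{8+2+1} ≡ 0 × 0 × 0 ≡ 0 mod 3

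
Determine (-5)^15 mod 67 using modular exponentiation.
By repeated squaring (mod 67): (-5)^{1}≡62, (-5)^{2}≡25, (-5)^{4}≡22, (-5)^{8}≡15. Then (-5)^{15} = (-5)^{8+4+2+1} ≡ 15 × 22 × 25 × 62 ≡ 22 (mod 67)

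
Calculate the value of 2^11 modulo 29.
By repeated squaring mod 29: 2^{1}≡2, 2^{2}≡4, 2^{4}≡16, 2^{8}≡24. Then 2^{11} = 2^{8+2+1} ≡ 24 × 4 × 2 ≡ 18 mod 29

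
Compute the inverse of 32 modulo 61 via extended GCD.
Extended GCD: 32(21) + 61(-11) = 1. So 32^(-1) ≡ 21 mod 61. Verify: 32 × 21 = 672 ≡ 1 mod 61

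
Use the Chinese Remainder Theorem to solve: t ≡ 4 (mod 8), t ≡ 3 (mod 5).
M = 8 × 5 = 40. M₁ = 5, y₁ ≡ 5 (mod 8). M₂ = 8, y₂ ≡ 2 (mod 5). t = 4×5×5 + 3×8×2 ≡ 28 (mod 40)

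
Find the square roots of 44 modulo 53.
The square roots of 44 mod 53 are 16 and 37. Verify: 16² = 256 ≡ 44 mod 53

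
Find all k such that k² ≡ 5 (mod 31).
The square roots of 5 mod 31 are 25 and 6. Verify: 25² = 625 ≡ 5 (mod 31)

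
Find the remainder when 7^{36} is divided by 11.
By Fermat: 7^{10} ≡ 1 mod 11. 36 = 3×10 + 6. So 7^{36} ≡ 7^{6} ≡ 4 mod 11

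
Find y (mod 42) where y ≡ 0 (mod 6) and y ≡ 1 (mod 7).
M = 6 × 7 = 42. M₁ = 7, y₁ ≡ 1 (mod 6). M₂ = 6, y₂ ≡ 6 (mod 7). y = 0×7×1 + 1×6×6 ≡ 36 (mod 42)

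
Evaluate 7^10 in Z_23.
By repeated squaring (mod 23): 7^{1}≡7, 7^{2}≡3, 7^{4}≡9, 7^{8}≡12. Then 7^{10} = 7^{8+2} ≡ 12 × 3 ≡ 13 (mod 23)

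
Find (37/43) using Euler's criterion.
(37/43) = 37^{21} mod 43 = -1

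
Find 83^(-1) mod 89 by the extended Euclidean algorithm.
Extended GCD: 83(-15) + 89(14) = 1. So 83^(-1) ≡ -15 ≡ 74 mod 89. Verify: 83 × 74 = 6142 ≡ 1 mod 89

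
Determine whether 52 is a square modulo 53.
By Euler's criterion: 52^{26} ≡ 1 mod 53. Since this equals 1, 52 is a QR.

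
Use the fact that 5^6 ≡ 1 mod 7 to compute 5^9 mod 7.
By Fermat: 5^{6} ≡ 1 mod 7. So 5^{9} = 5^{6} · 5^{3} ≡ 5^{3} ≡ 6 mod 7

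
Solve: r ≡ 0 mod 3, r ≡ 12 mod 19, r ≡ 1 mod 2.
M = 3 × 19 × 2 = 114. M₁ = 38, y₁ ≡ 2 mod 3. M₂ = 6, y₂ ≡ 16 mod 19. M₃ = 57, y₃ ≡ 1 mod 2. r = 0×38×2 + 12×6×16 + 1×57×1 ≡ 69 mod 114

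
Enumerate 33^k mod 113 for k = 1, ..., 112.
33^1, 33^2, ..., 33^{112} mod 113: [33, 72, 3, 99, 103, 9, 71, 83, 27, 100, 23, 81, 74, 69, 17, 109, 94, 51, 101, 56, 40, 77, 55, 7, 5, 52, 21, 15, 43, 63, 45, 16, 76, 22, 48, 2, 66, 31, 6, 85, 93, 18, 29, 53, 54, 87, 46, 49, 35, 25, 34, 105, 75, 102, 89, 112, 80, 41, 110, 14, 10, 104, 42, 30, 86, 13, 90, 32, 39, 44, 96, 4, 19, 62, 12, 57, 73, 36, 58, 106, 108, 61, 92, 98, 70, 50, 68, 97, 37, 91, 65, 111, 47, 82, 107, 28, 20, 95, 84, 60, 59, 26, 67, 64, 78, 88, 79, 8, 38, 11, 24, 1]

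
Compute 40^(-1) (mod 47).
Since 47 is prime, by Fermat 40^(-1) ≡ 40^{45} ≡ 20 (mod 47). Verify: 40 × 20 = 800 ≡ 1 (mod 47)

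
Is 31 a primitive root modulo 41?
31^{10} ≡ 1 mod 41 and 10 < 40, so ord_41(31) = 10 ≠ 40 and 31 is not a primitive root.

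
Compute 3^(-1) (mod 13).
Since 13 is prime, by Fermat 3^(-1) ≡ 3^{11} ≡ 9 (mod 13). Verify: 3 × 9 = 27 ≡ 1 (mod 13)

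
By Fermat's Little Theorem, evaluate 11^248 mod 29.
By Fermat: 11^{28} ≡ 1 mod 29. 248 ≡ 24 mod 28. So 11^{248} ≡ 11^{24} ≡ 7 mod 29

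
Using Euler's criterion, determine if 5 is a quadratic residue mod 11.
By Euler's criterion: 5^{5} ≡ 1 (mod 11). Since this equals 1, 5 is a QR.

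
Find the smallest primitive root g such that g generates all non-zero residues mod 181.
g = 2. Powers: [2, 4, 8, 16, 32, 64, 128, 75, 150, ...] generates all 180 non-zero residues.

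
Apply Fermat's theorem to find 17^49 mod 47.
By Fermat: 17^{46} ≡ 1 mod 47. So 17^{49} = 17^{46} · 17^{3} ≡ 17^{3} ≡ 25 mod 47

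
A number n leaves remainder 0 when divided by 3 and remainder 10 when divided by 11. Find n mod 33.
M = 3 × 11 = 33. M₁ = 11, y₁ ≡ 2 mod 3. M₂ = 3, y₂ ≡ 4 mod 11. n = 0×11×2 + 10×3×4 ≡ 21 mod 33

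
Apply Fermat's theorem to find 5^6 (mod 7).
By Fermat's Little Theorem, 5^{6} ≡ 1 (mod 7) since 7 is prime and gcd(5, 7) = 1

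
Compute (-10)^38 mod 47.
By repeated squaring (mod 47): (-10)^{1}≡37, (-10)^{2}≡6, (-10)^{4}≡36, (-10)^{8}≡27, (-10)^{16}≡24, (-10)^{32}≡12. Then (-10)^{38} = (-10)^{32+4+2} ≡ 12 × 36 × 6 ≡ 7 (mod 47)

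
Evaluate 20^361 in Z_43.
Using Fermat: 20^{42} ≡ 1 mod 43. 361 ≡ 25 mod 42. So 20^{361} ≡ 20^{25} ≡ 3 mod 43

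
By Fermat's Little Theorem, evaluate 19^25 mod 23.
By Fermat: 19^{22} ≡ 1 (mod 23). So 19^{25} = 19^{22} · 19^{3} ≡ 19^{3} ≡ 5 (mod 23)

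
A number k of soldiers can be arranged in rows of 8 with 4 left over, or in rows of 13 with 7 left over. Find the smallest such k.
M = 8 × 13 = 104. M₁ = 13, y₁ ≡ 5 (mod 8). M₂ = 8, y₂ ≡ 5 (mod 13). k = 4×13×5 + 7×8×5 ≡ 20 (mod 104)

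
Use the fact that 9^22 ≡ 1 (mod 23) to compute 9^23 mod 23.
By Fermat: 9^{22} ≡ 1 (mod 23). So 9^{23} = 9^{22} · 9^{1} ≡ 9^{1} ≡ 9 (mod 23)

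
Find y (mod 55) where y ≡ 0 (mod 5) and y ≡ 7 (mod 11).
M = 5 × 11 = 55. M₁ = 11, y₁ ≡ 1 (mod 5). M₂ = 5, y₂ ≡ 9 (mod 11). y = 0×11×1 + 7×5×9 ≡ 40 (mod 55)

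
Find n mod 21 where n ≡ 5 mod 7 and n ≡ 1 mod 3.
M = 7 × 3 = 21. M₁ = 3, y₁ ≡ 5 mod 7. M₂ = 7, y₂ ≡ 1 mod 3. n = 5×3×5 + 1×7×1 ≡ 19 mod 21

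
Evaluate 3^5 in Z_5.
Using Fermat: 3^{4} ≡ 1 mod 5. 5 ≡ 1 mod 4. So 3^{5} ≡ 3^{1} ≡ 3 mod 5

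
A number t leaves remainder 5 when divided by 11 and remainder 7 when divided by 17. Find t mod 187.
M = 11 × 17 = 187. M₁ = 17, y₁ ≡ 2 mod 11. M₂ = 11, y₂ ≡ 14 mod 17. t = 5×17×2 + 7×11×14 ≡ 126 mod 187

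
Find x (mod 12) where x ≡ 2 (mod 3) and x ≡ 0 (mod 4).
M = 3 × 4 = 12. M₁ = 4, y₁ ≡ 1 (mod 3). M₂ = 3, y₂ ≡ 3 (mod 4). x = 2×4×1 + 0×3×3 ≡ 8 (mod 12)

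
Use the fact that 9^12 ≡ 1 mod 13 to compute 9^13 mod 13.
By Fermat: 9^{12} ≡ 1 mod 13. So 9^{13} = 9^{12} · 9^{1} ≡ 9^{1} ≡ 9 mod 13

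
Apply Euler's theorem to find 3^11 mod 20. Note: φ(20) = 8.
By Euler: 3^{8} ≡ 1 mod 20 since gcd(3, 20) = 1. 11 = 1×8 + 3. So 3^{11} ≡ 3^{3} ≡ 7 mod 20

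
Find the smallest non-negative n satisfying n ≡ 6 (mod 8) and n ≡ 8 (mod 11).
M = 8 × 11 = 88. M₁ = 11, y₁ ≡ 3 (mod 8). M₂ = 8, y₂ ≡ 7 (mod 11). n = 6×11×3 + 8×8×7 ≡ 30 (mod 88)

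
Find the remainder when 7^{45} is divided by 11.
By Fermat: 7^{10} ≡ 1 (mod 11). 45 = 4×10 + 5. So 7^{45} ≡ 7^{5} ≡ 10 (mod 11)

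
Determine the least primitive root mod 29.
g = 2. For each prime q|28: 2^{14}≡28, 2^{4}≡16, none ≡ 1, so ord_29(2) = 28 and 2 is a primitive root.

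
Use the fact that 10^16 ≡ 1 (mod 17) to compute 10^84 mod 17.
By Fermat: 10^{16} ≡ 1 (mod 17). 84 = 5×16 + 4. So 10^{84} ≡ 10^{4} ≡ 4 (mod 17)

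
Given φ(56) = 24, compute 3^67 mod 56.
By Euler: 3^{24} ≡ 1 mod 56 since gcd(3, 56) = 1. 67 = 2×24 + 19. So 3^{67} ≡ 3^{19} ≡ 3 mod 56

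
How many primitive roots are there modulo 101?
There are φ(101-1) = φ(100) = 40 primitive roots modulo 101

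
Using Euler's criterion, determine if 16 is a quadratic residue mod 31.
By Euler's criterion: 16^{15} ≡ 1 mod 31. Since this equals 1, 16 is a QR.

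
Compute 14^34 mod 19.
Using Fermat: 14^{18} ≡ 1 mod 19. 34 ≡ 16 mod 18. So 14^{34} ≡ 14^{16} ≡ 16 mod 19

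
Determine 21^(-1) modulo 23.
Since 23 is prime, by Fermat 21^(-1) ≡ 21^{21} ≡ 11 mod 23. Verify: 21 × 11 = 231 ≡ 1 mod 23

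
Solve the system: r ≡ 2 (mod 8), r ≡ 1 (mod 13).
M = 8 × 13 = 104. M₁ = 13, y₁ ≡ 5 (mod 8). M₂ = 8, y₂ ≡ 5 (mod 13). r = 2×13×5 + 1×8×5 ≡ 66 (mod 104)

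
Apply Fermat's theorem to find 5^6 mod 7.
By Fermat's Little Theorem, 5^{6} ≡ 1 mod 7 since 7 is prime and gcd(5, 7) = 1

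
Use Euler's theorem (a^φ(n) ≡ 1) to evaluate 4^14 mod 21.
By Euler: 4^{12} ≡ 1 mod 21 since gcd(4, 21) = 1. 14 = 1×12 + 2. So 4^{14} ≡ 4^{2} ≡ 16 mod 21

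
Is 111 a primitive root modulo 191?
ord_191(111) divides 190. For each prime q|190: 111^{95}≡190, 111^{38}≡39, 111^{10}≡121, none ≡ 1. So 111 has order 190 and is a primitive root mod 191.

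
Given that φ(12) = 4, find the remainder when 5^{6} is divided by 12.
By Euler: 5^{4} ≡ 1 mod 12 since gcd(5, 12) = 1. 6 = 1×4 + 2. So 5^{6} ≡ 5^{2} ≡ 1 mod 12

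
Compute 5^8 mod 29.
By repeated squaring (mod 29): 5^{1}≡5, 5^{2}≡25, 5^{4}≡16, 5^{8}≡24. So 5^{8} ≡ 24 (mod 29)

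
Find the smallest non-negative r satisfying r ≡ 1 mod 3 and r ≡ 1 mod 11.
M = 3 × 11 = 33. M₁ = 11, y₁ ≡ 2 mod 3. M₂ = 3, y₂ ≡ 4 mod 11. r = 1×11×2 + 1×3×4 ≡ 1 mod 33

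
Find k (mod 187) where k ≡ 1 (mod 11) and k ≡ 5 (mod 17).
M = 11 × 17 = 187. M₁ = 17, y₁ ≡ 2 (mod 11). M₂ = 11, y₂ ≡ 14 (mod 17). k = 1×17×2 + 5×11×14 ≡ 56 (mod 187)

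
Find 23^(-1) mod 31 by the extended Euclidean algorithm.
Extended GCD: 23(-4) + 31(3) = 1. So 23^(-1) ≡ -4 ≡ 27 mod 31. Verify: 23 × 27 = 621 ≡ 1 mod 31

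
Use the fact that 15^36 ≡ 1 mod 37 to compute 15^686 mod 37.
By Fermat: 15^{36} ≡ 1 mod 37. 686 ≡ 2 mod 36. So 15^{686} ≡ 15^{2} ≡ 3 mod 37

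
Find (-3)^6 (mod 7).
Using Fermat: (-3)^{6} ≡ 1 (mod 7). 6 ≡ 0 (mod 6). So (-3)^{6} ≡ (-3)^{0} ≡ 1 (mod 7)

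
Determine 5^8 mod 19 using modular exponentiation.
By repeated squaring mod 19: 5^{1}≡5, 5^{2}≡6, 5^{4}≡17, 5^{8}≡4. So 5^{8} ≡ 4 mod 19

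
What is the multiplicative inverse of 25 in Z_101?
Since 101 is prime, by Fermat 25^(-1) ≡ 25^{99} ≡ 97 (mod 101). Verify: 25 × 97 = 2425 ≡ 1 (mod 101)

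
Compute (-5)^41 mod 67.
By repeated squaring mod 67: (-5)^{1}≡62, (-5)^{2}≡25, (-5)^{4}≡22, (-5)^{8}≡15, (-5)^{16}≡24, (-5)^{32}≡40. Then (-5)^{41} = (-5)^{32+8+1} ≡ 40 × 15 × 62 ≡ 15 mod 67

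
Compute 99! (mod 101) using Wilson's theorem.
(100)! = (99)! × (100) ≡ -1 (mod 101). So (99)! ≡ -1 × (100)^(-1) ≡ (-1)×(-1) = 1 (mod 101)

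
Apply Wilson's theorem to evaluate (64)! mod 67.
(66)! = (64)! × (65) × (66) ≡ -1 (mod 67). So (64)! ≡ -1 × [(66)(65)]^(-1) ≡ 33 (mod 67)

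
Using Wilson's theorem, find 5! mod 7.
(6)! = (5)! × (6) ≡ -1 (mod 7). So (5)! ≡ -1 × (6)^(-1) ≡ (-1)×(-1) = 1 (mod 7)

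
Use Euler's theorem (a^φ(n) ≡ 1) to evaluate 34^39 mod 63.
By Euler: 34^{36} ≡ 1 mod 63 since gcd(34, 63) = 1. 39 = 1×36 + 3. So 34^{39} ≡ 34^{3} ≡ 55 mod 63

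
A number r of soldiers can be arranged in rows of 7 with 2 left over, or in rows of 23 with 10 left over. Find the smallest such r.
M = 7 × 23 = 161. M₁ = 23, y₁ ≡ 4 (mod 7). M₂ = 7, y₂ ≡ 10 (mod 23). r = 2×23×4 + 10×7×10 ≡ 79 (mod 161)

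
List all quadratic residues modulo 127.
Squares in Z_127*: {1, 2, 4, 8, 9, 11, 13, 15, 16, 17, 18, 19, 21, 22, 25, 26, 30, 31, 32, 34, 35, 36, 37, 38, 41, 42, 44, 47, 49, 50, 52, 60, 61, 62, 64, 68, 69, 70, 71, 72, 73, 74, 76, 79, 81, 82, 84, 87, 88, 94, 98, 99, 100, 103, 104, 107, 113, 115, 117, 120, 121, 122, 124}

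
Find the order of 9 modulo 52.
Powers of 9 mod 52: 9^1≡9, 9^2≡29, 9^3≡1. So the order of 9 is 3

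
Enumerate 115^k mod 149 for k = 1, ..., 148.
115^1, 115^2, ..., 115^{148} mod 149: [115, 113, 32, 104, 40, 130, 50, 88, 137, 110, 134, 63, 93, 116, 79, 145, 136, 144, 21, 31, 138, 76, 98, 95, 48, 7, 60, 46, 75, 132, 131, 16, 52, 20, 65, 25, 44, 143, 55, 67, 106, 121, 58, 114, 147, 68, 72, 85, 90, 69, 38, 49, 122, 24, 78, 30, 23, 112, 66, 140, 8, 26, 10, 107, 87, 22, 146, 102, 108, 53, 135, 29, 57, 148, 34, 36, 117, 45, 109, 19, 99, 61, 12, 39, 15, 86, 56, 33, 70, 4, 13, 5, 128, 118, 11, 73, 51, 54, 101, 142, 89, 103, 74, 17, 18, 133, 97, 129, 84, 124, 105, 6, 94, 82, 43, 28, 91, 35, 2, 81, 77, 64, 59, 80, 111, 100, 27, 125, 71, 119, 126, 37, 83, 9, 141, 123, 139, 42, 62, 127, 3, 47, 41, 96, 14, 120, 92, 1]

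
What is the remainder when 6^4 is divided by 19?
6^{4} = 1296 ≡ 4 (mod 19)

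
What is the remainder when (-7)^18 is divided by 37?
By repeated squaring (mod 37): (-7)^{1}≡30, (-7)^{2}≡12, (-7)^{4}≡33, (-7)^{8}≡16, (-7)^{16}≡34. Then (-7)^{18} = (-7)^{16+2} ≡ 34 × 12 ≡ 1 (mod 37)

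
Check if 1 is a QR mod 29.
By Euler's criterion: 1^{14} ≡ 1 mod 29. Since this equals 1, 1 is a QR.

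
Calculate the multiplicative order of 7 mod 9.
Powers of 7 mod 9: 7^1≡7, 7^2≡4, 7^3≡1. Order = 3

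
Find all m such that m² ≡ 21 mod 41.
The square roots of 21 mod 41 are 12 and 29. Verify: 12² = 144 ≡ 21 mod 41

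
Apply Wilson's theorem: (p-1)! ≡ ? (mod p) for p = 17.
By Wilson's theorem, (16)! ≡ -1 ≡ 16 mod 17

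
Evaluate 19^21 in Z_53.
By repeated squaring mod 53: 19^{1}≡19, 19^{2}≡43, 19^{4}≡47, 19^{8}≡36, 19^{16}≡24. Then 19^{21} = 19^{16+4+1} ≡ 24 × 47 × 19 ≡ 20 mod 53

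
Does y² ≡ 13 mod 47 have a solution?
By Euler's criterion: 13^{23} ≡ 46 mod 47. Since this equals -1 (≡ 46), 13 is not a QR.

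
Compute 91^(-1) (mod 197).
Since 197 is prime, by Fermat 91^(-1) ≡ 91^{195} ≡ 13 (mod 197). Verify: 91 × 13 = 1183 ≡ 1 (mod 197)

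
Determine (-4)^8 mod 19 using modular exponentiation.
By repeated squaring mod 19: (-4)^{1}≡15, (-4)^{2}≡16, (-4)^{4}≡9, (-4)^{8}≡5. So (-4)^{8} ≡ 5 mod 19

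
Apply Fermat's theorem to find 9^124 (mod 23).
By Fermat: 9^{22} ≡ 1 (mod 23). 124 = 5×22 + 14. So 9^{124} ≡ 9^{14} ≡ 16 (mod 23)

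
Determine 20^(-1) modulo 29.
Since 29 is prime, by Fermat 20^(-1) ≡ 20^{27} ≡ 16 (mod 29). Verify: 20 × 16 = 320 ≡ 1 (mod 29)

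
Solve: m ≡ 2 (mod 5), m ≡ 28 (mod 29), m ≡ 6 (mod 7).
M = 5 × 29 × 7 = 1015. M₁ = 203, y₁ ≡ 2 (mod 5). M₂ = 35, y₂ ≡ 5 (mod 29). M₃ = 145, y₃ ≡ 3 (mod 7). m = 2×203×2 + 28×35×5 + 6×145×3 ≡ 202 (mod 1015)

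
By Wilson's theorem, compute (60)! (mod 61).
By Wilson's theorem, (60)! ≡ -1 ≡ 60 (mod 61)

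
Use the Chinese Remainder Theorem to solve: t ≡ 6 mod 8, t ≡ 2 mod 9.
M = 8 × 9 = 72. M₁ = 9, y₁ ≡ 1 mod 8. M₂ = 8, y₂ ≡ 8 mod 9. t = 6×9×1 + 2×8×8 ≡ 38 mod 72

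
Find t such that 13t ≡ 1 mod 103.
Since 103 is prime, by Fermat 13^(-1) ≡ 13^{101} ≡ 8 mod 103. Verify: 13 × 8 = 104 ≡ 1 mod 103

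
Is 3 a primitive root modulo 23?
3^{11} ≡ 1 mod 23 and 11 < 22, so ord_23(3) = 11 ≠ 22 and 3 is not a primitive root.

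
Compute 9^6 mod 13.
By repeated squaring (mod 13): 9^{1}≡9, 9^{2}≡3, 9^{4}≡9. Then 9^{6} = 9^{4+2} ≡ 9 × 3 ≡ 1 (mod 13)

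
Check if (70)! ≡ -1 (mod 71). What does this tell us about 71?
(70)! mod 71 = 70. Since this equals -1 (mod 71), Wilson confirms 71 is prime.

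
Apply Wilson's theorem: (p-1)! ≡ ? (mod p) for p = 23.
By Wilson's theorem, (22)! ≡ -1 ≡ 22 mod 23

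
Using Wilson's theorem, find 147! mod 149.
(148)! = (147)! × (148) ≡ -1 mod 149. So (147)! ≡ -1 × (148)^(-1) ≡ (-1)×(-1) = 1 mod 149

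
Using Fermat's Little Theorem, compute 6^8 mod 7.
By Fermat: 6^{6} ≡ 1 mod 7. So 6^{8} = 6^{6} · 6^{2} ≡ 6^{2} ≡ 1 mod 7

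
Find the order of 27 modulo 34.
Powers of 27 mod 34: 27^1≡27, 27^2≡15, 27^3≡31, 27^4≡21, 27^5≡23, 27^6≡9, 27^7≡5, 27^8≡33, 27^9≡7, 27^10≡19, 27^11≡3, 27^12≡13, 27^13≡11, 27^14≡25, 27^15≡29, 27^16≡1. So the order of 27 is 16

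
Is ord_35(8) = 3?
Powers of 8 mod 35: 8^1≡8, 8^2≡29, 8^3≡22, 8^4≡1. 8^3≡22≢1, so ord ≠ 3. No, the actual order is 4.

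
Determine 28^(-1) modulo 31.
Since 31 is prime, by Fermat 28^(-1) ≡ 28^{29} ≡ 10 mod 31. Verify: 28 × 10 = 280 ≡ 1 mod 31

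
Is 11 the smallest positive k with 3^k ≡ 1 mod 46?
Powers of 3 mod 46: 3^1≡3, 3^2≡9, 3^3≡27, 3^4≡35, 3^5≡13, 3^6≡39, 3^7≡25, 3^8≡29, 3^9≡41, 3^10≡31, 3^11≡1. First k with 3^k≡1 is k=11. Yes, ord_46(3) = 11.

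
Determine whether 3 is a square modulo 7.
By Euler's criterion: 3^{3} ≡ 6 (mod 7). Since this equals -1 (≡ 6), 3 is not a QR.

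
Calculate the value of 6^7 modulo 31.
By repeated squaring (mod 31): 6^{1}≡6, 6^{2}≡5, 6^{4}≡25. Then 6^{7} = 6^{4+2+1} ≡ 25 × 5 × 6 ≡ 6 (mod 31)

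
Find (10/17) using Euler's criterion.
(10/17) = 10^{8} mod 17 = -1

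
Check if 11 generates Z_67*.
ord_67(11) divides 66. For each prime q|66: 11^{33}≡66, 11^{22}≡29, 11^{6}≡14, none ≡ 1. So 11 has order 66 and is a primitive root mod 67.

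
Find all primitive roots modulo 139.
There are φ(138) = 44 primitive roots mod 139: {2, 3, 12, 15, 17, 18, 19, 21, 22, 26, 32, 40, 50, 53, 56, 58, 61, 68, 70, 72, 73, 85, 88, 90, 92, 93, 98, 101, 102, 104, 108, 109, 110, 111, 114, 115, 119, 123, 126, 128, 130, 132, 134, 135}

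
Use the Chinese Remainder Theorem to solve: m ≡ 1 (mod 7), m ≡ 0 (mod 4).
M = 7 × 4 = 28. M₁ = 4, y₁ ≡ 2 (mod 7). M₂ = 7, y₂ ≡ 3 (mod 4). m = 1×4×2 + 0×7×3 ≡ 8 (mod 28)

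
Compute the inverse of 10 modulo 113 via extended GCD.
Extended GCD: 10(34) + 113(-3) = 1. So 10^(-1) ≡ 34 mod 113. Verify: 10 × 34 = 340 ≡ 1 mod 113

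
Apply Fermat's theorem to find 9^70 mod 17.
By Fermat: 9^{16} ≡ 1 mod 17. 70 = 4×16 + 6. So 9^{70} ≡ 9^{6} ≡ 4 mod 17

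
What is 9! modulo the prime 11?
(10)! = (9)! × (10) ≡ -1 mod 11. So (9)! ≡ -1 × (10)^(-1) ≡ (-1)×(-1) = 1 mod 11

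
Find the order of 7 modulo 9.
Powers of 7 mod 9: 7^1≡7, 7^2≡4, 7^3≡1. So the order of 7 is 3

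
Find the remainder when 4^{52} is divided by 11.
By Fermat: 4^{10} ≡ 1 mod 11. 52 = 5×10 + 2. So 4^{52} ≡ 4^{2} ≡ 5 mod 11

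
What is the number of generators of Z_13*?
There are φ(13-1) = φ(12) = 4 primitive roots modulo 13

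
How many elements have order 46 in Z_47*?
A prime p has φ(p-1) primitive roots; here φ(46) = 22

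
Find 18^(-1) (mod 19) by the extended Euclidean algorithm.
Extended GCD: 18(-1) + 19(1) = 1. So 18^(-1) ≡ -1 ≡ 18 (mod 19). Verify: 18 × 18 = 324 ≡ 1 (mod 19)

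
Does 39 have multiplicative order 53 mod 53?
Powers of 39 mod 53: 39^1≡39, 39^2≡37, 39^3≡12, 39^4≡44, 39^5≡20, 39^6≡38, 39^7≡51, 39^8≡28, 39^9≡32, 39^10≡29, 39^11≡18, 39^12≡13, 39^13≡30, 39^14≡4, 39^15≡50, 39^16≡42, 39^17≡48, 39^18≡17, 39^19≡27, 39^20≡46, 39^21≡45, 39^22≡6, 39^23≡22, 39^24≡10, 39^25≡19, 39^26≡52, 39^27≡14, 39^28≡16, 39^29≡41, 39^30≡9, 39^31≡33, 39^32≡15, 39^33≡2, 39^34≡25, 39^35≡21, 39^36≡24, 39^37≡35, 39^38≡40, 39^39≡23, 39^40≡49, 39^41≡3, 39^42≡11, 39^43≡5, 39^44≡36, 39^45≡26, 39^46≡7, 39^47≡8, 39^48≡47, 39^49≡31, 39^50≡43, 39^51≡34, 39^52≡1. Already 39^52≡1, so the order is 52 < 53. No, the actual order is 52.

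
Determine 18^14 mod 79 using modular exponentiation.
By repeated squaring (mod 79): 18^{1}≡18, 18^{2}≡8, 18^{4}≡64, 18^{8}≡67. Then 18^{14} = 18^{8+4+2} ≡ 67 × 64 × 8 ≡ 18 (mod 79)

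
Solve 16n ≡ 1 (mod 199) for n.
Since 199 is prime, by Fermat 16^(-1) ≡ 16^{197} ≡ 112 (mod 199). Verify: 16 × 112 = 1792 ≡ 1 (mod 199)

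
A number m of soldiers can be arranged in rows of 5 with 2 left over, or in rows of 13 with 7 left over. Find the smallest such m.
M = 5 × 13 = 65. M₁ = 13, y₁ ≡ 2 (mod 5). M₂ = 5, y₂ ≡ 8 (mod 13). m = 2×13×2 + 7×5×8 ≡ 7 (mod 65)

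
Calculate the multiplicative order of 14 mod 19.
Powers of 14 mod 19: 14^1≡14, 14^2≡6, 14^3≡8, 14^4≡17, 14^5≡10, 14^6≡7, 14^7≡3, 14^8≡4, 14^9≡18, 14^10≡5, 14^11≡13, 14^12≡11, 14^13≡2, 14^14≡9, 14^15≡12, 14^16≡16, 14^17≡15, 14^18≡1. So the order of 14 is 18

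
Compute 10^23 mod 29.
By repeated squaring (mod 29): 10^{1}≡10, 10^{2}≡13, 10^{4}≡24, 10^{8}≡25, 10^{16}≡16. Then 10^{23} = 10^{16+4+2+1} ≡ 16 × 24 × 13 × 10 ≡ 11 (mod 29)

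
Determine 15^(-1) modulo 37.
Since 37 is prime, by Fermat 15^(-1) ≡ 15^{35} ≡ 5 (mod 37). Verify: 15 × 5 = 75 ≡ 1 (mod 37)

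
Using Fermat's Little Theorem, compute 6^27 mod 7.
By Fermat: 6^{6} ≡ 1 mod 7. 27 = 4×6 + 3. So 6^{27} ≡ 6^{3} ≡ 6 mod 7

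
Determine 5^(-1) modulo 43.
Since 43 is prime, by Fermat 5^(-1) ≡ 5^{41} ≡ 26 (mod 43). Verify: 5 × 26 = 130 ≡ 1 (mod 43)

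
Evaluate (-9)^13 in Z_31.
By repeated squaring (mod 31): (-9)^{1}≡22, (-9)^{2}≡19, (-9)^{4}≡20, (-9)^{8}≡28. Then (-9)^{13} = (-9)^{8+4+1} ≡ 28 × 20 × 22 ≡ 13 (mod 31)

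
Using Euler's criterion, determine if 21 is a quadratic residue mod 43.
By Euler's criterion: 21^{21} ≡ 1 mod 43. Since this equals 1, 21 is a QR.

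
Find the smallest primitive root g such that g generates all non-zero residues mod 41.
g = 6. For each prime q|40: 6^{20}≡40, 6^{8}≡10, none ≡ 1, so ord_41(6) = 40 and 6 is a primitive root.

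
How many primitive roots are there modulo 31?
There are φ(31-1) = φ(30) = 8 primitive roots modulo 31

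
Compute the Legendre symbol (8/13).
(8/13) = 8^{6} mod 13 = -1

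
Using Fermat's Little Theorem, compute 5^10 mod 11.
By Fermat's Little Theorem, 5^{10} ≡ 1 (mod 11) since 11 is prime and gcd(5, 11) = 1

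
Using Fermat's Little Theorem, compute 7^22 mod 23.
By Fermat's Little Theorem, 7^{22} ≡ 1 (mod 23) since 23 is prime and gcd(7, 23) = 1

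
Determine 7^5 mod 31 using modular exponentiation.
By repeated squaring (mod 31): 7^{1}≡7, 7^{2}≡18, 7^{4}≡14. Then 7^{5} = 7^{4+1} ≡ 14 × 7 ≡ 5 (mod 31)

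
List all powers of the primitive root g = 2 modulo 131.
2^1, 2^2, ..., 2^{130} mod 131: [2, 4, 8, 16, 32, 64, 128, 125, 119, 107, 83, 35, 70, 9, 18, 36, 72, 13, 26, 52, 104, 77, 23, 46, 92, 53, 106, 81, 31, 62, 124, 117, 103, 75, 19, 38, 76, 21, 42, 84, 37, 74, 17, 34, 68, 5, 10, 20, 40, 80, 29, 58, 116, 101, 71, 11, 22, 44, 88, 45, 90, 49, 98, 65, 130, 129, 127, 123, 115, 99, 67, 3, 6, 12, 24, 48, 96, 61, 122, 113, 95, 59, 118, 105, 79, 27, 54, 108, 85, 39, 78, 25, 50, 100, 69, 7, 14, 28, 56, 112, 93, 55, 110, 89, 47, 94, 57, 114, 97, 63, 126, 121, 111, 91, 51, 102, 73, 15, 30, 60, 120, 109, 87, 43, 86, 41, 82, 33, 66, 1]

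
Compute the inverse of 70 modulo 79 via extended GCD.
Extended GCD: 70(35) + 79(-31) = 1. So 70^(-1) ≡ 35 (mod 79). Verify: 70 × 35 = 2450 ≡ 1 (mod 79)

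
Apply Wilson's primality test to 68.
(67)! mod 68 = 0. Since 0 ≢ -1 mod 68, 68 is not prime.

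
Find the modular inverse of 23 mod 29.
Since 29 is prime, by Fermat 23^(-1) ≡ 23^{27} ≡ 24 (mod 29). Verify: 23 × 24 = 552 ≡ 1 (mod 29)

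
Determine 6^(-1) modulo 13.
Since 13 is prime, by Fermat 6^(-1) ≡ 6^{11} ≡ 11 mod 13. Verify: 6 × 11 = 66 ≡ 1 mod 13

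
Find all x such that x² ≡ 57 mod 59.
The square roots of 57 mod 59 are 36 and 23. Verify: 36² = 1296 ≡ 57 mod 59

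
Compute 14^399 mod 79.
Using Fermat: 14^{78} ≡ 1 (mod 79). 399 ≡ 9 (mod 78). So 14^{399} ≡ 14^{9} ≡ 61 (mod 79)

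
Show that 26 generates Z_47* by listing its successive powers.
26^1, 26^2, ..., 26^{46} mod 47: [26, 18, 45, 42, 11, 4, 10, 25, 39, 27, 44, 16, 40, 6, 15, 14, 35, 17, 19, 24, 13, 9, 46, 21, 29, 2, 5, 36, 43, 37, 22, 8, 20, 3, 31, 7, 41, 32, 33, 12, 30, 28, 23, 34, 38, 1]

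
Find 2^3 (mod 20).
2^{3} = 8 ≡ 8 (mod 20)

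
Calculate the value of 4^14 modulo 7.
Using Fermat: 4^{6} ≡ 1 (mod 7). 14 ≡ 2 (mod 6). So 4^{14} ≡ 4^{2} ≡ 2 (mod 7)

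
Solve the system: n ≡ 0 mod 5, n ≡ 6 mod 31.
M = 5 × 31 = 155. M₁ = 31, y₁ ≡ 1 mod 5. M₂ = 5, y₂ ≡ 25 mod 31. n = 0×31×1 + 6×5×25 ≡ 130 mod 155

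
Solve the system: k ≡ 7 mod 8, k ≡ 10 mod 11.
M = 8 × 11 = 88. M₁ = 11, y₁ ≡ 3 mod 8. M₂ = 8, y₂ ≡ 7 mod 11. k = 7×11×3 + 10×8×7 ≡ 87 mod 88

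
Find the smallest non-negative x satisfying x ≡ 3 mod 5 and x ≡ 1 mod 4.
M = 5 × 4 = 20. M₁ = 4, y₁ ≡ 4 mod 5. M₂ = 5, y₂ ≡ 1 mod 4. x = 3×4×4 + 1×5×1 ≡ 13 mod 20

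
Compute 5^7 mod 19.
By repeated squaring (mod 19): 5^{1}≡5, 5^{2}≡6, 5^{4}≡17. Then 5^{7} = 5^{4+2+1} ≡ 17 × 6 × 5 ≡ 16 (mod 19)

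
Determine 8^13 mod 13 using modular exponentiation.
Using Fermat: 8^{12} ≡ 1 mod 13. 13 ≡ 1 mod 12. So 8^{13} ≡ 8^{1} ≡ 8 mod 13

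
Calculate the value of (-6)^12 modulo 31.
By repeated squaring mod 31: (-6)^{1}≡25, (-6)^{2}≡5, (-6)^{4}≡25, (-6)^{8}≡5. Then (-6)^{12} = (-6)^{8+4} ≡ 5 × 25 ≡ 1 mod 31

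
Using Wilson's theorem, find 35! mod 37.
(36)! = (35)! × (36) ≡ -1 (mod 37). So (35)! ≡ -1 × (36)^(-1) ≡ (-1)×(-1) = 1 (mod 37)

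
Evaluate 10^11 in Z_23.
By repeated squaring (mod 23): 10^{1}≡10, 10^{2}≡8, 10^{4}≡18, 10^{8}≡2. Then 10^{11} = 10^{8+2+1} ≡ 2 × 8 × 10 ≡ 22 (mod 23)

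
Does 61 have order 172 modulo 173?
ord_173(61) divides 172. For each prime q|172: 61^{86}≡172, 61^{4}≡132, none ≡ 1. So 61 has order 172 and is a primitive root mod 173.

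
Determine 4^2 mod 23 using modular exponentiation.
4^{2} = 16 ≡ 16 mod 23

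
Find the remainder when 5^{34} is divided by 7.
By Fermat: 5^{6} ≡ 1 mod 7. 34 = 5×6 + 4. So 5^{34} ≡ 5^{4} ≡ 2 mod 7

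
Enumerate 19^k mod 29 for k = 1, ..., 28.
19^1, 19^2, ..., 19^{28} mod 29: [19, 13, 15, 24, 21, 22, 12, 25, 11, 6, 27, 20, 3, 28, 10, 16, 14, 5, 8, 7, 17, 4, 18, 23, 2, 9, 26, 1]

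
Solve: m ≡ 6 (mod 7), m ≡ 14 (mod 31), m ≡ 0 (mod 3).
M = 7 × 31 × 3 = 651. M₁ = 93, y₁ ≡ 4 (mod 7). M₂ = 21, y₂ ≡ 3 (mod 31). M₃ = 217, y₃ ≡ 1 (mod 3). m = 6×93×4 + 14×21×3 + 0×217×1 ≡ 510 (mod 651)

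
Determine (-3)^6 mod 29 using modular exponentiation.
By repeated squaring (mod 29): (-3)^{1}≡26, (-3)^{2}≡9, (-3)^{4}≡23. Then (-3)^{6} = (-3)^{4+2} ≡ 23 × 9 ≡ 4 (mod 29)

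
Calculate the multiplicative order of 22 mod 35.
Powers of 22 mod 35: 22^1≡22, 22^2≡29, 22^3≡8, 22^4≡1. ord_35(22) = 4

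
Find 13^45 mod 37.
Using Fermat: 13^{36} ≡ 1 mod 37. 45 ≡ 9 mod 36. So 13^{45} ≡ 13^{9} ≡ 6 mod 37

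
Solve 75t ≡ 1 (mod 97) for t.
Since 97 is prime, by Fermat 75^(-1) ≡ 75^{95} ≡ 22 (mod 97). Verify: 75 × 22 = 1650 ≡ 1 (mod 97)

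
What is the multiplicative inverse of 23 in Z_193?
Since 193 is prime, by Fermat 23^(-1) ≡ 23^{191} ≡ 42 mod 193. Verify: 23 × 42 = 966 ≡ 1 mod 193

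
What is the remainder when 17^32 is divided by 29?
Using Fermat: 17^{28} ≡ 1 mod 29. 32 ≡ 4 mod 28. So 17^{32} ≡ 17^{4} ≡ 1 mod 29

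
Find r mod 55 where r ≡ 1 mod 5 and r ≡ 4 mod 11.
M = 5 × 11 = 55. M₁ = 11, y₁ ≡ 1 mod 5. M₂ = 5, y₂ ≡ 9 mod 11. r = 1×11×1 + 4×5×9 ≡ 26 mod 55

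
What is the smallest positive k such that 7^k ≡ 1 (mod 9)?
Powers of 7 mod 9: 7^1≡7, 7^2≡4, 7^3≡1. ord_9(7) = 3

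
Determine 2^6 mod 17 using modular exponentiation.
By repeated squaring mod 17: 2^{1}≡2, 2^{2}≡4, 2^{4}≡16. Then 2^{6} = 2^{4+2} ≡ 16 × 4 ≡ 13 mod 17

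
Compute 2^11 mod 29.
By repeated squaring mod 29: 2^{1}≡2, 2^{2}≡4, 2^{4}≡16, 2^{8}≡24. Then 2^{11} = 2^{8+2+1} ≡ 24 × 4 × 2 ≡ 18 mod 29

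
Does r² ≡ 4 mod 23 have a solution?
By Euler's criterion: 4^{11} ≡ 1 mod 23. Since this equals 1, 4 is a QR.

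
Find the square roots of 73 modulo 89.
The square roots of 73 mod 89 are 47 and 42. Verify: 47² = 2209 ≡ 73 (mod 89)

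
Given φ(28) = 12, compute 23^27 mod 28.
By Euler: 23^{12} ≡ 1 (mod 28) since gcd(23, 28) = 1. 27 = 2×12 + 3. So 23^{27} ≡ 23^{3} ≡ 15 (mod 28)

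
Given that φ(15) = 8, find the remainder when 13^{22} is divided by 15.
By Euler: 13^{8} ≡ 1 (mod 15) since gcd(13, 15) = 1. 22 = 2×8 + 6. So 13^{22} ≡ 13^{6} ≡ 4 (mod 15)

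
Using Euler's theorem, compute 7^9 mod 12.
By Euler: 7^{4} ≡ 1 mod 12 since gcd(7, 12) = 1. 9 = 2×4 + 1. So 7^{9} ≡ 7^{1} ≡ 7 mod 12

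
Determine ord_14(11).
Powers of 11 mod 14: 11^1≡11, 11^2≡9, 11^3≡1. So the order of 11 is 3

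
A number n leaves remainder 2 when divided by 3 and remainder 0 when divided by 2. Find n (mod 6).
M = 3 × 2 = 6. M₁ = 2, y₁ ≡ 2 (mod 3). M₂ = 3, y₂ ≡ 1 (mod 2). n = 2×2×2 + 0×3×1 ≡ 2 (mod 6)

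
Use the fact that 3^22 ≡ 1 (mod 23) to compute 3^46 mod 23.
By Fermat: 3^{22} ≡ 1 (mod 23). 46 = 2×22 + 2. So 3^{46} ≡ 3^{2} ≡ 9 (mod 23)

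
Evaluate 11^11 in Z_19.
By repeated squaring (mod 19): 11^{1}≡11, 11^{2}≡7, 11^{4}≡11, 11^{8}≡7. Then 11^{11} = 11^{8+2+1} ≡ 7 × 7 × 11 ≡ 7 (mod 19)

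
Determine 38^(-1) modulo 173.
Since 173 is prime, by Fermat 38^(-1) ≡ 38^{171} ≡ 41 (mod 173). Verify: 38 × 41 = 1558 ≡ 1 (mod 173)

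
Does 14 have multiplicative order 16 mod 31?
Powers of 14 mod 31: 14^1≡14, 14^2≡10, 14^3≡16, 14^4≡7, 14^5≡5, 14^6≡8, 14^7≡19, 14^8≡18, 14^9≡4, 14^10≡25, 14^11≡9, 14^12≡2, 14^13≡28, 14^14≡20, 14^15≡1. Already 14^15≡1, so the order is 15 < 16. No, the actual order is 15.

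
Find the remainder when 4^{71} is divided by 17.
By Fermat: 4^{16} ≡ 1 mod 17. 71 = 4×16 + 7. So 4^{71} ≡ 4^{7} ≡ 13 mod 17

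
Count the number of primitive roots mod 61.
A prime p has φ(p-1) primitive roots; here φ(60) = 16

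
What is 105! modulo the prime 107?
(106)! = (105)! × (106) ≡ -1 mod 107. So (105)! ≡ -1 × (106)^(-1) ≡ (-1)×(-1) = 1 mod 107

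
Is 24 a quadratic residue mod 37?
By Euler's criterion: 24^{18} ≡ 36 (mod 37). Since this equals -1 (≡ 36), 24 is not a QR.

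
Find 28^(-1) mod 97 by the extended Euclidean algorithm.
Extended GCD: 28(-45) + 97(13) = 1. So 28^(-1) ≡ -45 ≡ 52 mod 97. Verify: 28 × 52 = 1456 ≡ 1 mod 97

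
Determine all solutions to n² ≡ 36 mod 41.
The square roots of 36 mod 41 are 6 and 35. Verify: 6² = 36 ≡ 36 mod 41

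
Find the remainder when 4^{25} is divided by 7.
By Fermat: 4^{6} ≡ 1 (mod 7). 25 = 4×6 + 1. So 4^{25} ≡ 4^{1} ≡ 4 (mod 7)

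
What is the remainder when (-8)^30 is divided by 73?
By repeated squaring (mod 73): (-8)^{1}≡65, (-8)^{2}≡64, (-8)^{4}≡8, (-8)^{8}≡64, (-8)^{16}≡8. Then (-8)^{30} = (-8)^{16+8+4+2} ≡ 8 × 64 × 8 × 64 ≡ 1 (mod 73)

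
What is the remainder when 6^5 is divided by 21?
By repeated squaring mod 21: 6^{1}≡6, 6^{2}≡15, 6^{4}≡15. Then 6^{5} = 6^{4+1} ≡ 15 × 6 ≡ 6 mod 21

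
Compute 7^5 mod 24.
By repeated squaring (mod 24): 7^{1}≡7, 7^{2}≡1, 7^{4}≡1. Then 7^{5} = 7^{4+1} ≡ 1 × 7 ≡ 7 (mod 24)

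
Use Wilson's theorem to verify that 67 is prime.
(66)! mod 67 = 66. Since this equals -1 (mod 67), Wilson confirms 67 is prime.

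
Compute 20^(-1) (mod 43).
Since 43 is prime, by Fermat 20^(-1) ≡ 20^{41} ≡ 28 (mod 43). Verify: 20 × 28 = 560 ≡ 1 (mod 43)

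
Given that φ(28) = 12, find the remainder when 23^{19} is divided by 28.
By Euler: 23^{12} ≡ 1 (mod 28) since gcd(23, 28) = 1. 19 = 1×12 + 7. So 23^{19} ≡ 23^{7} ≡ 23 (mod 28)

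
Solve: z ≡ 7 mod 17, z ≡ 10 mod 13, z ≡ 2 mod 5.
M = 17 × 13 × 5 = 1105. M₁ = 65, y₁ ≡ 11 mod 17. M₂ = 85, y₂ ≡ 2 mod 13. M₃ = 221, y₃ ≡ 1 mod 5. z = 7×65×11 + 10×85×2 + 2×221×1 ≡ 517 mod 1105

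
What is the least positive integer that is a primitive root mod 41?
g = 6. For each prime q|40: 6^{20}≡40, 6^{8}≡10, none ≡ 1, so ord_41(6) = 40 and 6 is a primitive root.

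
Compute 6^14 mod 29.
By repeated squaring (mod 29): 6^{1}≡6, 6^{2}≡7, 6^{4}≡20, 6^{8}≡23. Then 6^{14} = 6^{8+4+2} ≡ 23 × 20 × 7 ≡ 1 (mod 29)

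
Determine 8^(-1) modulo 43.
Since 43 is prime, by Fermat 8^(-1) ≡ 8^{41} ≡ 27 mod 43. Verify: 8 × 27 = 216 ≡ 1 mod 43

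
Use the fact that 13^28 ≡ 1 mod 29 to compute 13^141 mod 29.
By Fermat: 13^{28} ≡ 1 mod 29. 141 = 5×28 + 1. So 13^{141} ≡ 13^{1} ≡ 13 mod 29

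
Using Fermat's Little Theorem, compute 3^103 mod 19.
By Fermat: 3^{18} ≡ 1 mod 19. 103 = 5×18 + 13. So 3^{103} ≡ 3^{13} ≡ 14 mod 19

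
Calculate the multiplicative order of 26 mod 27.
Powers of 26 mod 27: 26^1≡26, 26^2≡1. So the order of 26 is 2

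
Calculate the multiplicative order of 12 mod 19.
Powers of 12 mod 19: 12^1≡12, 12^2≡11, 12^3≡18, 12^4≡7, 12^5≡8, 12^6≡1. ord_19(12) = 6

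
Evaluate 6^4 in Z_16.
6^{4} = 1296 ≡ 0 mod 16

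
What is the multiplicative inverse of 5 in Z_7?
Since 7 is prime, by Fermat 5^(-1) ≡ 5^{5} ≡ 3 (mod 7). Verify: 5 × 3 = 15 ≡ 1 (mod 7)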